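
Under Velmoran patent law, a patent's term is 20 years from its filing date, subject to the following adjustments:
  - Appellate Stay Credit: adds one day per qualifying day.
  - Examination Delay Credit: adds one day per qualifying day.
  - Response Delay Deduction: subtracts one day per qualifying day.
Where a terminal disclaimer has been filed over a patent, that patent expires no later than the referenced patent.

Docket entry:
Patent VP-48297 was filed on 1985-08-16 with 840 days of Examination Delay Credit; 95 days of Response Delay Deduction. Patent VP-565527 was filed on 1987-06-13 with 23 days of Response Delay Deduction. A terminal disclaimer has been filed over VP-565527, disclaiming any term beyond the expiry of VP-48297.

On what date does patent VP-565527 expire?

Natural term of VP-565527:
  Base: filing + 20 years → 13 June 2007.
  Response Delay Deduction: −23 days → 21 May 2007.
Expiry of referenced patent VP-48297:
  Base: filing + 20 years → 16 August 2005.
  Examination Delay Credit: +840 days → 4 December 2007.
  Response Delay Deduction: −95 days → 31 August 2007.
Terminal disclaimer: VP-565527 expires on the earlier of 21 May 2007 and 31 August 2007.

2007-05-21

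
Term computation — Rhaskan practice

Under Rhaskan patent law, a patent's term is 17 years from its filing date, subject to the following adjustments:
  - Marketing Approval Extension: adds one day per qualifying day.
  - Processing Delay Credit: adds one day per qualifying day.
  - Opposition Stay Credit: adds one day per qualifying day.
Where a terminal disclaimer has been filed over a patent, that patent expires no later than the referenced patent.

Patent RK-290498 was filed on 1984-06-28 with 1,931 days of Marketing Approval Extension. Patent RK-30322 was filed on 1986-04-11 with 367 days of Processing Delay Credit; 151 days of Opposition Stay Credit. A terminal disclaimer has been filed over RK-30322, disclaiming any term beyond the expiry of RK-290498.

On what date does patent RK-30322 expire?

September 10, 2004

Natural term of RK-30322:
  Base: filing + 17 years → 11 April 2003.
  Processing Delay Credit: +367 days → 12 April 2004.
  Opposition Stay Credit: +151 days → 10 September 2004.
Expiry of referenced patent RK-290498:
  Base: filing + 17 years → 28 June 2001.
  Marketing Approval Extension: +1931 days → 11 October 2006.
Terminal disclaimer: RK-30322 expires on the earlier of 10 September 2004 and 11 October 2006.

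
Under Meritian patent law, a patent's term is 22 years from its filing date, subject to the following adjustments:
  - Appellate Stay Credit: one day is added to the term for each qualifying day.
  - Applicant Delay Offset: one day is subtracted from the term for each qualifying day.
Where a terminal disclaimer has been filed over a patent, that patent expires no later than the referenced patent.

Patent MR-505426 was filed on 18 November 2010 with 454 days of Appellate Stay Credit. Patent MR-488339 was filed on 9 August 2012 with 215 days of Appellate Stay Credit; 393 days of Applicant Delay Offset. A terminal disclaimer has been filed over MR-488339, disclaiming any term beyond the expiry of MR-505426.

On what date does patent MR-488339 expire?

February 12, 2034

Natural term of MR-488339:
  Base: filing + 22 years → 9 August 2034.
  Appellate Stay Credit: +215 days → 12 March 2035.
  Applicant Delay Offset: −393 days → 12 February 2034.
Expiry of referenced patent MR-505426:
  Base: filing + 22 years → 18 November 2032.
  Appellate Stay Credit: +454 days → 15 February 2034.
Terminal disclaimer: MR-488339 expires on the earlier of 12 February 2034 and 15 February 2034.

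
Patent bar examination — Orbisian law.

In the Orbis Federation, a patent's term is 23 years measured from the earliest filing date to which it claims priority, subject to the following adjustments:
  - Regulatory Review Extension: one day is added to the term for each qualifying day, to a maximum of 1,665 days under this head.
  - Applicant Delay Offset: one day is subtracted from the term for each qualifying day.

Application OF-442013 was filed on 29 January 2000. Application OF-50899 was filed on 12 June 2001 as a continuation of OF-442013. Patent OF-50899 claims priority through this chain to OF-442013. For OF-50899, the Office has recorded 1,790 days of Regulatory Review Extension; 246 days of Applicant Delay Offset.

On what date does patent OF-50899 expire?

Earliest priority filing: 29 January 2000.
Base term: 29 January 2000 + 23 years → 29 January 2023.
Regulatory Review Extension: 1790 days claimed exceeds the 1665-day cap, so +1665 days → 21 August 2027.
Applicant Delay Offset: −246 days → 18 December 2026.

December 18, 2026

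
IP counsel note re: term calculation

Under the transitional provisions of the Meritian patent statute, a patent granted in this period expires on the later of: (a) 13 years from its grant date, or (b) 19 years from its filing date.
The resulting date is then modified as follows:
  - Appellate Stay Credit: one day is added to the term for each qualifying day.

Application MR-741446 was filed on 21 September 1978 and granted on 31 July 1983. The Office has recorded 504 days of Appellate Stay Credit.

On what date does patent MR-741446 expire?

(a) grant + 13 years → 31 July 1996.
(b) filing + 19 years → 21 September 1997.
Later of the two: 21 September 1997.
Appellate Stay Credit: +504 days → 7 February 1999.

1999-02-07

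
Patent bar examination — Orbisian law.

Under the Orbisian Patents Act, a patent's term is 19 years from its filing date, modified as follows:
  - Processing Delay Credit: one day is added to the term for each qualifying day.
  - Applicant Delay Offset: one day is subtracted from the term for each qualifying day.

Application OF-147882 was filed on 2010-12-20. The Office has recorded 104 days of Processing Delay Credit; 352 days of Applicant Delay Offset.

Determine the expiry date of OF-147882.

Base term: filing date + 19 years → 20 December 2029.
Processing Delay Credit: +104 days → 3 April 2030.
Applicant Delay Offset: −352 days → 16 April 2029.

2029-04-16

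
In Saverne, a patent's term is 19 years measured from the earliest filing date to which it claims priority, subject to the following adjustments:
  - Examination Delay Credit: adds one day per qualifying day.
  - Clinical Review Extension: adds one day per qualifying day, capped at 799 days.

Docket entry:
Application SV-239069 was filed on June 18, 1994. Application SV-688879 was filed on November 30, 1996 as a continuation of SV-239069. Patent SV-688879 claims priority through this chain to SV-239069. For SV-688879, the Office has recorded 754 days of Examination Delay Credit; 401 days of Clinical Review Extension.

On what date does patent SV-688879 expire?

2016-08-16

Earliest priority filing: 18 June 1994.
Base term: 18 June 1994 + 19 years → 18 June 2013.
Examination Delay Credit: +754 days → 12 July 2015.
Clinical Review Extension: 401 days (within the 799-day cap) → +401 days → 16 August 2016.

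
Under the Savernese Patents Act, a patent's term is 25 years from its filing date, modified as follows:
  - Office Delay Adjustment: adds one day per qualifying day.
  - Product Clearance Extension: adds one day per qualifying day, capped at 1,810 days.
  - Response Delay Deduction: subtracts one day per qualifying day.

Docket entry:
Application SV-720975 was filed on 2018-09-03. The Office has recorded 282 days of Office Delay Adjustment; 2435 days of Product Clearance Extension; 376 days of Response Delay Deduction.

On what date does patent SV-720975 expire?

2048-05-15

Base term: filing date + 25 years → 3 September 2043.
Office Delay Adjustment: +282 days → 11 June 2044.
Product Clearance Extension: 2435 days claimed exceeds the 1810-day cap, so +1810 days → 26 May 2049.
Response Delay Deduction: −376 days → 15 May 2048.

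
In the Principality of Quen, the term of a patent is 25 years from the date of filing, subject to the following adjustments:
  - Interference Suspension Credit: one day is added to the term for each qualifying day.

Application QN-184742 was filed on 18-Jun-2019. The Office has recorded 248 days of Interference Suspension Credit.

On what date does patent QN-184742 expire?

Base term: filing date + 25 years → 18 June 2044.
Interference Suspension Credit: +248 days → 21 February 2045.

February 21, 2045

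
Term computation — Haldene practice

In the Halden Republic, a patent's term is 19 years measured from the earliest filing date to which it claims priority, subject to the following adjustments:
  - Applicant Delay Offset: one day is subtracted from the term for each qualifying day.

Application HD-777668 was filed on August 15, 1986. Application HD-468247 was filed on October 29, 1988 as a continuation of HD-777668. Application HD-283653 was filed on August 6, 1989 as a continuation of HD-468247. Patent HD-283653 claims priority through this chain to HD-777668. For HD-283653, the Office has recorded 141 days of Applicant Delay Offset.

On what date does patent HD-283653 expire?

March 27, 2005

Earliest priority filing: 15 August 1986.
Base term: 15 August 1986 + 19 years → 15 August 2005.
Applicant Delay Offset: −141 days → 27 March 2005.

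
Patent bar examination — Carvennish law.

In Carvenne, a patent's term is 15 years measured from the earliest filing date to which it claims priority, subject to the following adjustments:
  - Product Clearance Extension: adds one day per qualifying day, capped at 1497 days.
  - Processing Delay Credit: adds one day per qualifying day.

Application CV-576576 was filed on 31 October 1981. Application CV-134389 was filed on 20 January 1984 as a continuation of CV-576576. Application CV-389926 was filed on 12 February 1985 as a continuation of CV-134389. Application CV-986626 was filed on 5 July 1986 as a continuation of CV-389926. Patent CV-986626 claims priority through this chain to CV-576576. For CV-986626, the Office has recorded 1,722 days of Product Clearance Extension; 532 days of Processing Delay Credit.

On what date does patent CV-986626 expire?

Earliest priority filing: 31 October 1981.
Base term: 31 October 1981 + 15 years → 31 October 1996.
Product Clearance Extension: 1722 days claimed exceeds the 1497-day cap, so +1497 days → 6 December 2000.
Processing Delay Credit: +532 days → 22 May 2002.

May 22, 2002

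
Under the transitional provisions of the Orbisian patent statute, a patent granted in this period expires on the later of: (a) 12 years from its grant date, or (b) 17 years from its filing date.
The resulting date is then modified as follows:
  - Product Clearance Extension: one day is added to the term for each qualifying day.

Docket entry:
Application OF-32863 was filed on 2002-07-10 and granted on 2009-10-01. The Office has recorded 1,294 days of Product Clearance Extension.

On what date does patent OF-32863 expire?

2025-04-17

(a) grant + 12 years → 1 October 2021.
(b) filing + 17 years → 10 July 2019.
Later of the two: 1 October 2021.
Product Clearance Extension: +1294 days → 17 April 2025.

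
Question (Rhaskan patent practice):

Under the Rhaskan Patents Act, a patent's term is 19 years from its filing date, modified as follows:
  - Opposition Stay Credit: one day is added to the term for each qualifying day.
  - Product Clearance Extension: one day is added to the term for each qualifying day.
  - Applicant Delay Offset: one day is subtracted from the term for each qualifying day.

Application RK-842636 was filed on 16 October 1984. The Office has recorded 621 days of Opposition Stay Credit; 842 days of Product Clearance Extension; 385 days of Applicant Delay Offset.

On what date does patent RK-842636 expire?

2006-09-28

Base term: filing date + 19 years → 16 October 2003.
Opposition Stay Credit: +621 days → 28 June 2005.
Product Clearance Extension: +842 days → 18 October 2007.
Applicant Delay Offset: −385 days → 28 September 2006.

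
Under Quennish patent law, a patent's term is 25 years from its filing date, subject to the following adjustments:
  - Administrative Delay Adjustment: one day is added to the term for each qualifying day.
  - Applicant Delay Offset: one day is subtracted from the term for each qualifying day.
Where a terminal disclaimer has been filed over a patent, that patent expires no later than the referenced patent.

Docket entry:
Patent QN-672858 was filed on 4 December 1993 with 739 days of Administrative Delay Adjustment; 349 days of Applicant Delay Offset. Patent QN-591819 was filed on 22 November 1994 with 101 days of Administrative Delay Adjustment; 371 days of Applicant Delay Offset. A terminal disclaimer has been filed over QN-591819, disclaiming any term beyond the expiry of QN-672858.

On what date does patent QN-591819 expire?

Natural term of QN-591819:
  Base: filing + 25 years → 22 November 2019.
  Administrative Delay Adjustment: +101 days → 2 March 2020.
  Applicant Delay Offset: −371 days → 25 February 2019.
Expiry of referenced patent QN-672858:
  Base: filing + 25 years → 4 December 2018.
  Administrative Delay Adjustment: +739 days → 12 December 2020.
  Applicant Delay Offset: −349 days → 29 December 2019.
Terminal disclaimer: QN-591819 expires on the earlier of 25 February 2019 and 29 December 2019.

2019-02-25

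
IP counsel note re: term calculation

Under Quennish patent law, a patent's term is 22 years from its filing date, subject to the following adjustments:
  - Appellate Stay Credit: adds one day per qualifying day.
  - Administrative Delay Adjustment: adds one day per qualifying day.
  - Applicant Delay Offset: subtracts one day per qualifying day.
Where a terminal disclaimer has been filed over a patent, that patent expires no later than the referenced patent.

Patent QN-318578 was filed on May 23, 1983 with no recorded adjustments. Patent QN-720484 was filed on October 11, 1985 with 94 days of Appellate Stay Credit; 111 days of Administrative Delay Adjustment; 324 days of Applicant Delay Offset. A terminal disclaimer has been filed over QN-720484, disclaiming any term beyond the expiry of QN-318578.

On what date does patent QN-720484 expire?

2005-05-23

Natural term of QN-720484:
  Base: filing + 22 years → 11 October 2007.
  Appellate Stay Credit: +94 days → 13 January 2008.
  Administrative Delay Adjustment: +111 days → 3 May 2008.
  Applicant Delay Offset: −324 days → 14 June 2007.
Expiry of referenced patent QN-318578:
  Base: filing + 22 years → 23 May 2005.
Terminal disclaimer: QN-720484 expires on the earlier of 14 June 2007 and 23 May 2005.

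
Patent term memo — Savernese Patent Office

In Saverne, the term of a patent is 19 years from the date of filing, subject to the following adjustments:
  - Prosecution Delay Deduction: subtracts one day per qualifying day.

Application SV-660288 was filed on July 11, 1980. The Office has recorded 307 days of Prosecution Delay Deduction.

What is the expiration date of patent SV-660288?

1998-09-07

Base term: filing date + 19 years → 11 July 1999.
Prosecution Delay Deduction: −307 days → 7 September 1998.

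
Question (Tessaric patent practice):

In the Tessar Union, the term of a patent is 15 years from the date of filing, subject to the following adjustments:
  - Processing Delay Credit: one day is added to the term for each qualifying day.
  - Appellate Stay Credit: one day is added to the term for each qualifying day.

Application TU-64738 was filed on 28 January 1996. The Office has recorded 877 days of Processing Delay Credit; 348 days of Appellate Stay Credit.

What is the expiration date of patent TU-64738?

Base term: filing date + 15 years → 28 January 2011.
Processing Delay Credit: +877 days → 23 June 2013.
Appellate Stay Credit: +348 days → 6 June 2014.

June 6, 2014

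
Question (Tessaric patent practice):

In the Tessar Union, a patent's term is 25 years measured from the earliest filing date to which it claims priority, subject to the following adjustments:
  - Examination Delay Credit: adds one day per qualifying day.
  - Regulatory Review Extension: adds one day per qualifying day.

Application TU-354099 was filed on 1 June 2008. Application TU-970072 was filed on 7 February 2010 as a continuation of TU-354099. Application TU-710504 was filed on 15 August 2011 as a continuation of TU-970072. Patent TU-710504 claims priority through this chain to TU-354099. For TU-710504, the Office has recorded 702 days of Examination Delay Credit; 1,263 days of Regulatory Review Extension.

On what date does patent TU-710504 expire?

2038-10-18

Earliest priority filing: 1 June 2008.
Base term: 1 June 2008 + 25 years → 1 June 2033.
Examination Delay Credit: +702 days → 4 May 2035.
Regulatory Review Extension: +1263 days → 18 October 2038.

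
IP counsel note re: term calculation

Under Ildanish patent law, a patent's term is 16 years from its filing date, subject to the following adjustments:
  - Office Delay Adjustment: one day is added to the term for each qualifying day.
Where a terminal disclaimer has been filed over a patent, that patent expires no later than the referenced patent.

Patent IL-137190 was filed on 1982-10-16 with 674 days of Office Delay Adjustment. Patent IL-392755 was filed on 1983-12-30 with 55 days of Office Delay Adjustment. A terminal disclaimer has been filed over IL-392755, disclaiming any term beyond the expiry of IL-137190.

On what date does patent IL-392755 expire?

Natural term of IL-392755:
  Base: filing + 16 years → 30 December 1999.
  Office Delay Adjustment: +55 days → 23 February 2000.
Expiry of referenced patent IL-137190:
  Base: filing + 16 years → 16 October 1998.
  Office Delay Adjustment: +674 days → 20 August 2000.
Terminal disclaimer: IL-392755 expires on the earlier of 23 February 2000 and 20 August 2000.

2000-02-23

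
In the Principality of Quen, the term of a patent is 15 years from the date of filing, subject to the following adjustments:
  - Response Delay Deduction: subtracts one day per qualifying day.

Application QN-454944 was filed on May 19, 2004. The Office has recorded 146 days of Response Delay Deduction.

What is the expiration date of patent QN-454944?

2018-12-24

Base term: filing date + 15 years → 19 May 2019.
Response Delay Deduction: −146 days → 24 December 2018.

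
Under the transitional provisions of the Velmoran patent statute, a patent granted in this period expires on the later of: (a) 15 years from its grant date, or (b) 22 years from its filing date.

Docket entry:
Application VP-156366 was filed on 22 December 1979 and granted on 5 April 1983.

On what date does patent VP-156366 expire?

December 22, 2001

(a) grant + 15 years → 5 April 1998.
(b) filing + 22 years → 22 December 2001.
Later of the two: 22 December 2001.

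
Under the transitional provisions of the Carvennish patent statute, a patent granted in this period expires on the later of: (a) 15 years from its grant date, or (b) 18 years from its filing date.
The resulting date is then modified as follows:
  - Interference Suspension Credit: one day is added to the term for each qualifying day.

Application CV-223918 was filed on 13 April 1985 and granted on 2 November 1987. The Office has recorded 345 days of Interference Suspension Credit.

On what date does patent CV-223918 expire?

(a) grant + 15 years → 2 November 2002.
(b) filing + 18 years → 13 April 2003.
Later of the two: 13 April 2003.
Interference Suspension Credit: +345 days → 23 March 2004.

2004-03-23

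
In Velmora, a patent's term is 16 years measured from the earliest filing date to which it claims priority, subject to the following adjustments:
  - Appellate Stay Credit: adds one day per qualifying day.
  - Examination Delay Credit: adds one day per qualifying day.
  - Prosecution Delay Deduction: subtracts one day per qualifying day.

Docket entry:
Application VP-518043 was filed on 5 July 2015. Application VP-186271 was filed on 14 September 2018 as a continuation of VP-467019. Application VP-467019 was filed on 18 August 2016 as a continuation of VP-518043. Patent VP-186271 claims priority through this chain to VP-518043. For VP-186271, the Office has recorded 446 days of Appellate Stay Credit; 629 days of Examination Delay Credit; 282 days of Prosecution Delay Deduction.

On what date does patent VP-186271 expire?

2033-09-05

Earliest priority filing: 5 July 2015.
Base term: 5 July 2015 + 16 years → 5 July 2031.
Appellate Stay Credit: +446 days → 23 September 2032.
Examination Delay Credit: +629 days → 14 June 2034.
Prosecution Delay Deduction: −282 days → 5 September 2033.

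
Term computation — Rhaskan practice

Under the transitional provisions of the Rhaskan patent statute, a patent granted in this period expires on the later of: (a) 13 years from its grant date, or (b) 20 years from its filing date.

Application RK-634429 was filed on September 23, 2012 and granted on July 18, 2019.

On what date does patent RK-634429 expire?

September 23, 2032

(a) grant + 13 years → 18 July 2032.
(b) filing + 20 years → 23 September 2032.
Later of the two: 23 September 2032.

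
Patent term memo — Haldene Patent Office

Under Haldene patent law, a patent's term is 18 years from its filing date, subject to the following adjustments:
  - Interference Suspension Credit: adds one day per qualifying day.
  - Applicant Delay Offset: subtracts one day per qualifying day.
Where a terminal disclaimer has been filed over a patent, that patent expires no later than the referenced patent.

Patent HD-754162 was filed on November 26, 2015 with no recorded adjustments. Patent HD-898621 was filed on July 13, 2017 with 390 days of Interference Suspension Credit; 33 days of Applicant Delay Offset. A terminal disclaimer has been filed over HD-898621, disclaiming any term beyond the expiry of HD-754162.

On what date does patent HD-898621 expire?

Natural term of HD-898621:
  Base: filing + 18 years → 13 July 2035.
  Interference Suspension Credit: +390 days → 6 August 2036.
  Applicant Delay Offset: −33 days → 4 July 2036.
Expiry of referenced patent HD-754162:
  Base: filing + 18 years → 26 November 2033.
Terminal disclaimer: HD-898621 expires on the earlier of 4 July 2036 and 26 November 2033.

November 26, 2033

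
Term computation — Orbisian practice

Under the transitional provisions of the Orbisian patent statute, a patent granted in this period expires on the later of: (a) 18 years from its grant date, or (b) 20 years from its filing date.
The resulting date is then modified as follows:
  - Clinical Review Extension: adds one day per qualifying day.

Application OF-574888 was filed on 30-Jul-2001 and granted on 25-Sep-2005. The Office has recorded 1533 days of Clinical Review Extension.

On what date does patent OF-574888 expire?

(a) grant + 18 years → 25 September 2023.
(b) filing + 20 years → 30 July 2021.
Later of the two: 25 September 2023.
Clinical Review Extension: +1533 days → 6 December 2027.

December 6, 2027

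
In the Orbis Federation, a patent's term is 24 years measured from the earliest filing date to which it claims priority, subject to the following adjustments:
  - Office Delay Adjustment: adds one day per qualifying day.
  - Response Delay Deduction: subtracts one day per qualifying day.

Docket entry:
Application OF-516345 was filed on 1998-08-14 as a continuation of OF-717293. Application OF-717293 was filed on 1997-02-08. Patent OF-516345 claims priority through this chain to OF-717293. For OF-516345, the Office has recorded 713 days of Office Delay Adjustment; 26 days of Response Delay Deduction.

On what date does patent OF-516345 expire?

Earliest priority filing: 8 February 1997.
Base term: 8 February 1997 + 24 years → 8 February 2021.
Office Delay Adjustment: +713 days → 22 January 2023.
Response Delay Deduction: −26 days → 27 December 2022.

2022-12-27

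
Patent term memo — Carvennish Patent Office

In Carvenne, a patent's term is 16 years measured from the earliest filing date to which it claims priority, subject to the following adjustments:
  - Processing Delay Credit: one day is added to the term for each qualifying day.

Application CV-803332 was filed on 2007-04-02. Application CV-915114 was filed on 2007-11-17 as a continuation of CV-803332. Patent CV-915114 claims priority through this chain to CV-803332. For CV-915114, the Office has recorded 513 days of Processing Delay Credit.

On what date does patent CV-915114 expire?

2024-08-27

Earliest priority filing: 2 April 2007.
Base term: 2 April 2007 + 16 years → 2 April 2023.
Processing Delay Credit: +513 days → 27 August 2024.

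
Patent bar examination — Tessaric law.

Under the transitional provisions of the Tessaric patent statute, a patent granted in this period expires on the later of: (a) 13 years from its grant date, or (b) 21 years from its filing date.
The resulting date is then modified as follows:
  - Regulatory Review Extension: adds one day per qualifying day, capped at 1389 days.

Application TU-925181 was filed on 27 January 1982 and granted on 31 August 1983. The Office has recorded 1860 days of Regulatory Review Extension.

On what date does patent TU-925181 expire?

2006-11-16

(a) grant + 13 years → 31 August 1996.
(b) filing + 21 years → 27 January 2003.
Later of the two: 27 January 2003.
Regulatory Review Extension: 1860 days claimed exceeds the 1389-day cap, so +1389 days → 16 November 2006.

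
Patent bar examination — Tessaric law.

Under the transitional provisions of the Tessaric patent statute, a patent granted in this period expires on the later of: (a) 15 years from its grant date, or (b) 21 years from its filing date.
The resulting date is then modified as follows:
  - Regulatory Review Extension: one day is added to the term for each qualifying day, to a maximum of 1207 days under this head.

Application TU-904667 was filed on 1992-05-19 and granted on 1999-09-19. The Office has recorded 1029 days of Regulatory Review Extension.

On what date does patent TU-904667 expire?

(a) grant + 15 years → 19 September 2014.
(b) filing + 21 years → 19 May 2013.
Later of the two: 19 September 2014.
Regulatory Review Extension: 1029 days (within the 1207-day cap) → +1029 days → 14 July 2017.

July 14, 2017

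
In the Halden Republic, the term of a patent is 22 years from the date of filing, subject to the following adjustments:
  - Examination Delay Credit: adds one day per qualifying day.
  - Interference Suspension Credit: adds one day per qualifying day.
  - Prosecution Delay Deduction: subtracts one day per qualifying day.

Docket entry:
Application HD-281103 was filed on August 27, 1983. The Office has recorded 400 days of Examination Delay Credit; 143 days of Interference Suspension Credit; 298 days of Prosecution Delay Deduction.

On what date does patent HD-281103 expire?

April 29, 2006

Base term: filing date + 22 years → 27 August 2005.
Examination Delay Credit: +400 days → 1 October 2006.
Interference Suspension Credit: +143 days → 21 February 2007.
Prosecution Delay Deduction: −298 days → 29 April 2006.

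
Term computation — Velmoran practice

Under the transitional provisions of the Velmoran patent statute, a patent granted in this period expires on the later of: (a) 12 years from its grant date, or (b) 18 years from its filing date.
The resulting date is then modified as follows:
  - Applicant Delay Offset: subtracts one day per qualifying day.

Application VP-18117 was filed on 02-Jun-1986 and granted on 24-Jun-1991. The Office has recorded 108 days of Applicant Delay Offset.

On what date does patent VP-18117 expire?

(a) grant + 12 years → 24 June 2003.
(b) filing + 18 years → 2 June 2004.
Later of the two: 2 June 2004.
Applicant Delay Offset: −108 days → 15 February 2004.

February 15, 2004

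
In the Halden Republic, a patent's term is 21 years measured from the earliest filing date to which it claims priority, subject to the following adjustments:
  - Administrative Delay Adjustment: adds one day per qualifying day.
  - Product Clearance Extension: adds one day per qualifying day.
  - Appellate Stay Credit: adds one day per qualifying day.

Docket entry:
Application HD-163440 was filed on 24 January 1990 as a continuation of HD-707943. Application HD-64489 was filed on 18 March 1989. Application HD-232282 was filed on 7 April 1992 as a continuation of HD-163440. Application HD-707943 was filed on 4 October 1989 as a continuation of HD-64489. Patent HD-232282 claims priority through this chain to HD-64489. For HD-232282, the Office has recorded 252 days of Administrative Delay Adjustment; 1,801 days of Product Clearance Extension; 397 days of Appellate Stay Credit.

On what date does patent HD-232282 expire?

December 1, 2016

Earliest priority filing: 18 March 1989.
Base term: 18 March 1989 + 21 years → 18 March 2010.
Administrative Delay Adjustment: +252 days → 25 November 2010.
Product Clearance Extension: +1801 days → 31 October 2015.
Appellate Stay Credit: +397 days → 1 December 2016.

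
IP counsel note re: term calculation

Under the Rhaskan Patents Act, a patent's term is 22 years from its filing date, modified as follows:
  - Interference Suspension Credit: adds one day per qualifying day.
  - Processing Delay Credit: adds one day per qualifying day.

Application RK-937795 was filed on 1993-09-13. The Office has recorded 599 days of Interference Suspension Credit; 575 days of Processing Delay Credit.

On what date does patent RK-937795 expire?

Base term: filing date + 22 years → 13 September 2015.
Interference Suspension Credit: +599 days → 4 May 2017.
Processing Delay Credit: +575 days → 30 November 2018.

2018-11-30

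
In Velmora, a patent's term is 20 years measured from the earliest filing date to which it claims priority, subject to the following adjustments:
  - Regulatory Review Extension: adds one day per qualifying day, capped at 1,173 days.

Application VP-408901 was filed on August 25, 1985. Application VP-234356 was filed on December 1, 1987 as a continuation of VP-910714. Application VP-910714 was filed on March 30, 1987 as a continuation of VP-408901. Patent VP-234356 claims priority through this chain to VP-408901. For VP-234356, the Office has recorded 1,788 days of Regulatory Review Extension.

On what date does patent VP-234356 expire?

Earliest priority filing: 25 August 1985.
Base term: 25 August 1985 + 20 years → 25 August 2005.
Regulatory Review Extension: 1788 days claimed exceeds the 1173-day cap, so +1173 days → 10 November 2008.

November 10, 2008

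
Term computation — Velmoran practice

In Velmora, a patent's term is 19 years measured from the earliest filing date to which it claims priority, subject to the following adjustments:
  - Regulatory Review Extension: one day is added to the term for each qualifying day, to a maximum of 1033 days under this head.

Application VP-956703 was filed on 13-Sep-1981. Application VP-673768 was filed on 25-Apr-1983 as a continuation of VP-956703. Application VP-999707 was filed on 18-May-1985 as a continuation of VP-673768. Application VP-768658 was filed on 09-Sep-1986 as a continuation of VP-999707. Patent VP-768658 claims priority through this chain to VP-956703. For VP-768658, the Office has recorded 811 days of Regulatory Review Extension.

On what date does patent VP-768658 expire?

2002-12-03

Earliest priority filing: 13 September 1981.
Base term: 13 September 1981 + 19 years → 13 September 2000.
Regulatory Review Extension: 811 days (within the 1033-day cap) → +811 days → 3 December 2002.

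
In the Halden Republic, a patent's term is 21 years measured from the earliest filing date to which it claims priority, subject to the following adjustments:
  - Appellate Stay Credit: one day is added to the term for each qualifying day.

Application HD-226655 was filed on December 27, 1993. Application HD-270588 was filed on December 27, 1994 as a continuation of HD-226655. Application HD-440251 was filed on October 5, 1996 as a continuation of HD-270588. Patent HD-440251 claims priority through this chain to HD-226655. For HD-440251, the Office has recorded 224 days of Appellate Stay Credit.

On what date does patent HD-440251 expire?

Earliest priority filing: 27 December 1993.
Base term: 27 December 1993 + 21 years → 27 December 2014.
Appellate Stay Credit: +224 days → 8 August 2015.

August 8, 2015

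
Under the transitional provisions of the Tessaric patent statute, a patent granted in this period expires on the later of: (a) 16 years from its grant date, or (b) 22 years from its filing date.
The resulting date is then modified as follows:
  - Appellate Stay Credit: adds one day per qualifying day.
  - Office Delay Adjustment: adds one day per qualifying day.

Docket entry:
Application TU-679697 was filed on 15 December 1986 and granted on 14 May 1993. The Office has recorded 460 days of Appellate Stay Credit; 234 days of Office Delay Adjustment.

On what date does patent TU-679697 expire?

2011-04-08

(a) grant + 16 years → 14 May 2009.
(b) filing + 22 years → 15 December 2008.
Later of the two: 14 May 2009.
Appellate Stay Credit: +460 days → 17 August 2010.
Office Delay Adjustment: +234 days → 8 April 2011.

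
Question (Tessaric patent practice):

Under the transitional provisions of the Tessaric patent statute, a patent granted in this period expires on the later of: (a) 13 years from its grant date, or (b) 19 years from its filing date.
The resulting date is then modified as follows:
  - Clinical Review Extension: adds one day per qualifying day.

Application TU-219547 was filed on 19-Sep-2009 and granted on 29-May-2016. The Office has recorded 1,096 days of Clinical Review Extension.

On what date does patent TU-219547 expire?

May 29, 2032

(a) grant + 13 years → 29 May 2029.
(b) filing + 19 years → 19 September 2028.
Later of the two: 29 May 2029.
Clinical Review Extension: +1096 days → 29 May 2032.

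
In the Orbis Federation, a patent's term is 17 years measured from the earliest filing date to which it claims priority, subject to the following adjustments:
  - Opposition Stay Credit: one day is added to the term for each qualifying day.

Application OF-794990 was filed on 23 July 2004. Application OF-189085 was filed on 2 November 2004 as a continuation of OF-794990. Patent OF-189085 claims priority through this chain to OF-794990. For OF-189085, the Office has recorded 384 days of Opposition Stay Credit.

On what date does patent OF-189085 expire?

August 11, 2022

Earliest priority filing: 23 July 2004.
Base term: 23 July 2004 + 17 years → 23 July 2021.
Opposition Stay Credit: +384 days → 11 August 2022.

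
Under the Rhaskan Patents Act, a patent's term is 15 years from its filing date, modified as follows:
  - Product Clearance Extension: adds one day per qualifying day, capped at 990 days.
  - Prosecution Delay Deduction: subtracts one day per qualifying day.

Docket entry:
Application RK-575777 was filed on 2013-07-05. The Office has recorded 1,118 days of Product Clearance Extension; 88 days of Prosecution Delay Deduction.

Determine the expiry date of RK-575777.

Base term: filing date + 15 years → 5 July 2028.
Product Clearance Extension: 1118 days claimed exceeds the 990-day cap, so +990 days → 22 March 2031.
Prosecution Delay Deduction: −88 days → 24 December 2030.

2030-12-24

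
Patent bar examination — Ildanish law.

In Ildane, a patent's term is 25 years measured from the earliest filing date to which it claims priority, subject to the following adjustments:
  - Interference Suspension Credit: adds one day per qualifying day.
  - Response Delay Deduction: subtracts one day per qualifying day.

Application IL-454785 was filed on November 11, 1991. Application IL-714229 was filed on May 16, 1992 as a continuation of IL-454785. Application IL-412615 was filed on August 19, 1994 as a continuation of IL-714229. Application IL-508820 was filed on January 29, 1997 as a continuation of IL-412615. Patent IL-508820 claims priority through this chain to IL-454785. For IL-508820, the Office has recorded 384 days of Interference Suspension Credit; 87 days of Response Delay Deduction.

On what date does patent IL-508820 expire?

Earliest priority filing: 11 November 1991.
Base term: 11 November 1991 + 25 years → 11 November 2016.
Interference Suspension Credit: +384 days → 30 November 2017.
Response Delay Deduction: −87 days → 4 September 2017.

September 4, 2017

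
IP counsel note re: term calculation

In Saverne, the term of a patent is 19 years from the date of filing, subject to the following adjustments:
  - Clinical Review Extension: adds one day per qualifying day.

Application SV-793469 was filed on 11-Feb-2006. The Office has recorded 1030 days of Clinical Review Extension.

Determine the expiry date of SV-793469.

2027-12-08

Base term: filing date + 19 years → 11 February 2025.
Clinical Review Extension: +1030 days → 8 December 2027.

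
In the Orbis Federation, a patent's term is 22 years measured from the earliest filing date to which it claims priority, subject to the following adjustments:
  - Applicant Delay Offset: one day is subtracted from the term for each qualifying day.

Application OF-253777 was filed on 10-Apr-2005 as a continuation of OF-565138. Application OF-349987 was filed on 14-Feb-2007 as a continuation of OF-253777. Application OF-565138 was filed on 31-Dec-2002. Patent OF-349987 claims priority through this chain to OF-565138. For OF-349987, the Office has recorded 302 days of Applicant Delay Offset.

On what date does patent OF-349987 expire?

Earliest priority filing: 31 December 2002.
Base term: 31 December 2002 + 22 years → 31 December 2024.
Applicant Delay Offset: −302 days → 4 March 2024.

2024-03-04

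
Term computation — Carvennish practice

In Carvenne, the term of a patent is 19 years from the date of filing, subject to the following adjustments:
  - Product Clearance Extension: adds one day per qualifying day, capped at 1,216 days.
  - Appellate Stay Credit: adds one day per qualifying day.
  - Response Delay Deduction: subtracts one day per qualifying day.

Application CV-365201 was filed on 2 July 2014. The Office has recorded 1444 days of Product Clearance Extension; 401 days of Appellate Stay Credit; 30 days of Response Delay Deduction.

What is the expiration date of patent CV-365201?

November 5, 2037

Base term: filing date + 19 years → 2 July 2033.
Product Clearance Extension: 1444 days claimed exceeds the 1216-day cap, so +1216 days → 30 October 2036.
Appellate Stay Credit: +401 days → 5 December 2037.
Response Delay Deduction: −30 days → 5 November 2037.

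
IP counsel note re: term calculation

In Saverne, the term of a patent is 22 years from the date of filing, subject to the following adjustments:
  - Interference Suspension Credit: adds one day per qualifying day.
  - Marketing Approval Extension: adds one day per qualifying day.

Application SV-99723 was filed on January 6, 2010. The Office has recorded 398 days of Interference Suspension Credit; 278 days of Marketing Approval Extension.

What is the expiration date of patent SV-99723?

November 12, 2033

Base term: filing date + 22 years → 6 January 2032.
Interference Suspension Credit: +398 days → 7 February 2033.
Marketing Approval Extension: +278 days → 12 November 2033.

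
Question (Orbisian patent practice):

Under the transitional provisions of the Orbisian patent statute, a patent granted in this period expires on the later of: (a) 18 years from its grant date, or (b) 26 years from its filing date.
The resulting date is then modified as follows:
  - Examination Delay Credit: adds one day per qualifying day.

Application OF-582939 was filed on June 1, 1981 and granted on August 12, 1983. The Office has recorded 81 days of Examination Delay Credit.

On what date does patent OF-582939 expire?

2007-08-21

(a) grant + 18 years → 12 August 2001.
(b) filing + 26 years → 1 June 2007.
Later of the two: 1 June 2007.
Examination Delay Credit: +81 days → 21 August 2007.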